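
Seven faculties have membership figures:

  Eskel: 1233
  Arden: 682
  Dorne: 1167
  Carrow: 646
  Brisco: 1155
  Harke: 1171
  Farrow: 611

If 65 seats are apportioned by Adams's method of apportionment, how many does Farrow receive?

6

Standard divisor 6665/65 ≈ 102.538; standard quotas: Eskel 12.025, Arden 6.651, Dorne 11.381, Carrow 6.300, Brisco 11.264, Harke 11.420, Farrow 5.959.
Rounding up gives 13, 7, 12, 7, 12, 12, 6 = 69 seats, so the divisor must be adjusted.
With modified divisor 107: modified quotas Eskel 11.523, Arden 6.374, Dorne 10.907, Carrow 6.037, Brisco 10.794, Harke 10.944, Farrow 5.710.
Rounding up: Eskel 12, Arden 7, Dorne 11, Carrow 7, Brisco 11, Harke 11, Farrow 6 (total 65).
Farrow receives 6.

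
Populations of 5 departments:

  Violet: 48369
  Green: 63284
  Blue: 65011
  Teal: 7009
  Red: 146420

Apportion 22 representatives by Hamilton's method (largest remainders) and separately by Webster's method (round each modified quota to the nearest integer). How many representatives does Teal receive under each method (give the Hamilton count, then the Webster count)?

Hamilton: Violet 3, Green 4, Blue 4, Teal 1, Red 10.
Webster: Violet 3, Green 4, Blue 5, Teal 0, Red 10.
Teal gets 1 under Hamilton and 0 under Webster.

1 and 0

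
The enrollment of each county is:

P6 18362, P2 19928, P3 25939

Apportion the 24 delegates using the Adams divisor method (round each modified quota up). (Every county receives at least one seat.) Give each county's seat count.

Standard divisor 64229/24 ≈ 2676.208; standard quotas: P6 6.861, P2 7.446, P3 9.692.
Rounding up gives 7, 8, 10 = 25 seats, so the divisor must be adjusted.
With modified divisor 2860: modified quotas P6 6.420, P2 6.968, P3 9.070.
Rounding up: P6 7, P2 7, P3 10 (total 24).

P6 7, P2 7, P3 10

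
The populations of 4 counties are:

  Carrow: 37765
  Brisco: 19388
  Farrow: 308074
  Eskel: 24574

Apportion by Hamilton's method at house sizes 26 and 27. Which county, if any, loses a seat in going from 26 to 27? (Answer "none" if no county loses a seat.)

At 26 seats: Carrow 2, Brisco 1, Farrow 21, Eskel 2.
At 27 seats: Carrow 3, Brisco 1, Farrow 21, Eskel 2.
No county's allocation decreased.

none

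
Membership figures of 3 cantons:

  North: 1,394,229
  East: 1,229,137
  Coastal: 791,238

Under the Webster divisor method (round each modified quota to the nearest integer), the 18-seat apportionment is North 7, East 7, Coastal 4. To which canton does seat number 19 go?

Priority for the next seat is population ÷ (current seats + 0.5).
Priorities: North 185897.200, East 163884.933, Coastal 175830.667.
Highest priority: North.

North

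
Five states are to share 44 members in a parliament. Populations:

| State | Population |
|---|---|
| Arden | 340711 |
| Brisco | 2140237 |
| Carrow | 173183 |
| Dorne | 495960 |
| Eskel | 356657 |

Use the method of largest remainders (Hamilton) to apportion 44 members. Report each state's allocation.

Standard divisor: 3506748 ÷ 44 ≈ 79698.818.
Standard quotas: Arden 4.2750, Brisco 26.8541, Carrow 2.1730, Dorne 6.2229, Eskel 4.4751.
Lower quotas: Arden 4, Brisco 26, Carrow 2, Dorne 6, Eskel 4 (sum 42, leaving 2 seats).
Remainders in descending order: Brisco 0.8541, Eskel 0.4751, Arden 0.2750, Dorne 0.2229, Carrow 0.1730.
The surplus seats go to Brisco, Eskel.

Arden 4; Brisco 27; Carrow 2; Dorne 6; Eskel 5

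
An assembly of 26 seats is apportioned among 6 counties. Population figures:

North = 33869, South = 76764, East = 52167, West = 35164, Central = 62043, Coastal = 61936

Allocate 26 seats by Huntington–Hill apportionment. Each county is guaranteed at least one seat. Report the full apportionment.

With divisor 12836: modified quotas North 2.639, South 5.980, East 4.064, West 2.739, Central 4.834, Coastal 4.825.
Geometric-mean thresholds: North √(2·3)=2.449, South √(5·6)=5.477, East √(4·5)=4.472, West √(2·3)=2.449, Central √(4·5)=4.472, Coastal √(4·5)=4.472.
Each quota rounded against its threshold gives North 3, South 6, East 4, West 3, Central 5, Coastal 5 (total 26).

North 3, South 6, East 4, West 3, Central 5, Coastal 5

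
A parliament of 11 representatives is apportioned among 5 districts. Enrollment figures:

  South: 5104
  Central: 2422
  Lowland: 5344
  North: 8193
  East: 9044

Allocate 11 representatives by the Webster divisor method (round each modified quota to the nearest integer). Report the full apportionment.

Standard divisor 30107/11 ≈ 2737; standard quotas: South 1.865, Central 0.885, Lowland 1.953, North 2.993, East 3.304.
Rounding to the nearest integer gives South 2, Central 1, Lowland 2, North 3, East 3 — total 11, matching the house size, so no adjustment is needed.

South=2; Central=1; Lowland=2; North=3; East=3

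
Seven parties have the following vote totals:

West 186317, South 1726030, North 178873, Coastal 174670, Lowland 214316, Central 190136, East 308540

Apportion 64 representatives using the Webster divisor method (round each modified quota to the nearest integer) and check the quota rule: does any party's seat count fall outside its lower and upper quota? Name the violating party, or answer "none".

South

Standard quotas: West 4.003, South 37.083, North 3.843, Coastal 3.753, Lowland 4.604, Central 4.085, East 6.629.
Webster allocation: West 4, South 36, North 4, Coastal 4, Lowland 5, Central 4, East 7.
South has quota 37.083 (lower 37, upper 38) but receives 36 — outside the quota interval.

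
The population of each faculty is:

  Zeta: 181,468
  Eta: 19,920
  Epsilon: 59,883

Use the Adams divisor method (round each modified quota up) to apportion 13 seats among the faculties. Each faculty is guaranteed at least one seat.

Standard divisor 261271/13 ≈ 20097.769; standard quotas: Zeta 9.029, Eta 0.991, Epsilon 2.980.
Rounding up gives 10, 1, 3 = 14 seats, so the divisor must be adjusted.
With modified divisor 21400: modified quotas Zeta 8.480, Eta 0.931, Epsilon 2.798.
Rounding up: Zeta 9, Eta 1, Epsilon 3 (total 13).

Zeta: 9, Eta: 1, Epsilon: 3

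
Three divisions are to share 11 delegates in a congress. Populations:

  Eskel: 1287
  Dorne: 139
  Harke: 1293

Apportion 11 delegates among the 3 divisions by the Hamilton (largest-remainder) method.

Eskel: 5, Dorne: 1, Harke: 5

Total 2719; standard divisor 2719/11 ≈ 247.182.
Standard quotas: Eskel 5.207, Dorne 0.562, Harke 5.231.
Lower quotas: Eskel 5, Dorne 0, Harke 5 (sum 10, leaving 1 seat).
Remainders in descending order: Dorne 0.562, Harke 0.231, Eskel 0.207.
The surplus seat goes to Dorne.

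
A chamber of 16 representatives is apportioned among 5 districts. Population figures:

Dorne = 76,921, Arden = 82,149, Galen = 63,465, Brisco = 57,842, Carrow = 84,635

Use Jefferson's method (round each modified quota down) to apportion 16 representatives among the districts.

Standard divisor 365012/16 ≈ 22813.25; standard quotas: Dorne 3.372, Arden 3.601, Galen 2.782, Brisco 2.535, Carrow 3.710.
Rounding down gives 3, 3, 2, 2, 3 = 13 seats, so the divisor must be adjusted.
With modified divisor 19900: modified quotas Dorne 3.865, Arden 4.128, Galen 3.189, Brisco 2.907, Carrow 4.253.
Rounding down: Dorne 3, Arden 4, Galen 3, Brisco 2, Carrow 4 (total 16).

Dorne: 3, Arden: 4, Galen: 3, Brisco: 2, Carrow: 4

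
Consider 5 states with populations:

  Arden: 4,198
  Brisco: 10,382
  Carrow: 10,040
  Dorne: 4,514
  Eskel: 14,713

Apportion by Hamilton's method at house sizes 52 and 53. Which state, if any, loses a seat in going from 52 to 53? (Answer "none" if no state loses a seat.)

At 52 seats: Arden 5, Brisco 12, Carrow 12, Dorne 5, Eskel 18.
At 53 seats: Arden 5, Brisco 13, Carrow 12, Dorne 5, Eskel 18.
No state's allocation decreased.

none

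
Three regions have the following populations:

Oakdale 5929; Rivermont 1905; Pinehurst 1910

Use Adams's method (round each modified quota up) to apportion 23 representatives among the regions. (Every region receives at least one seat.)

Standard divisor 9744/23 ≈ 423.652; standard quotas: Oakdale 13.995, Rivermont 4.497, Pinehurst 4.508.
Rounding up gives 14, 5, 5 = 24 seats, so the divisor must be adjusted.
With modified divisor 470: modified quotas Oakdale 12.615, Rivermont 4.053, Pinehurst 4.064.
Rounding up: Oakdale 13, Rivermont 5, Pinehurst 5 (total 23).

Oakdale=13, Rivermont=5, Pinehurst=5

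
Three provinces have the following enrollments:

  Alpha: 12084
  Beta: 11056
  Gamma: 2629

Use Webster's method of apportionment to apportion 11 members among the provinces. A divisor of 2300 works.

With modified divisor 2300: modified quotas Alpha 5.254, Beta 4.807, Gamma 1.143.
Rounding to the nearest integer: Alpha 5, Beta 5, Gamma 1 (total 11).

Alpha: 5; Beta: 5; Gamma: 1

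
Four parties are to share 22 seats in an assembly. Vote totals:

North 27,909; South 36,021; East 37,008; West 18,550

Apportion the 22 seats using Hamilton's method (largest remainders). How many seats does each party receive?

North=5; South=7; East=7; West=3

Total 119488; standard divisor 119488/22 ≈ 5431.273.
Standard quotas: North 5.1386, South 6.6321, East 6.8139, West 3.4154.
Lower quotas: North 5, South 6, East 6, West 3 (sum 20, leaving 2 seats).
Remainders in descending order: East 0.8139, South 0.6321, West 0.4154, North 0.1386.
Largest remainders: East, South receive the extra seats.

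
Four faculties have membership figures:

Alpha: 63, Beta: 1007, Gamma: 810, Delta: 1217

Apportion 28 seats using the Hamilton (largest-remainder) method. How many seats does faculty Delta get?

11

Standard divisor: 3097 ÷ 28 ≈ 110.607.
Standard quotas: Alpha 0.570, Beta 9.104, Gamma 7.323, Delta 11.003.
Lower quotas: Alpha 0, Beta 9, Gamma 7, Delta 11 (sum 27, leaving 1 seat).
Remainders in descending order: Alpha 0.570, Gamma 0.323, Beta 0.104, Delta 0.003.
Largest remainder: Alpha receives the extra seat.
Delta receives 11.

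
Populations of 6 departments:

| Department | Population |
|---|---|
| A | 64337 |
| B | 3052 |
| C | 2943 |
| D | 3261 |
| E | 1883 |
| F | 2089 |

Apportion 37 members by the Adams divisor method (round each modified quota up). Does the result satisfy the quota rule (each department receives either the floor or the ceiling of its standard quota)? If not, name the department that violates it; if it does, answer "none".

Standard quotas: A 30.690, B 1.456, C 1.404, D 1.556, E 0.898, F 0.996.
Adams allocation: A 29, B 2, C 2, D 2, E 1, F 1.
A has quota 30.690 (lower 30, upper 31) but receives 29 — outside the quota interval.

A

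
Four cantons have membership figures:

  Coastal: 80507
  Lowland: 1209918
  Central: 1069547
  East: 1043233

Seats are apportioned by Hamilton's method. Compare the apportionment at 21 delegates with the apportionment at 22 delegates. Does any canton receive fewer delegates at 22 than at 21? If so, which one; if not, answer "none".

Coastal

At 21 seats: Coastal 1, Lowland 7, Central 7, East 6.
At 22 seats: Coastal 0, Lowland 8, Central 7, East 7.
Coastal drops from 1 to 0.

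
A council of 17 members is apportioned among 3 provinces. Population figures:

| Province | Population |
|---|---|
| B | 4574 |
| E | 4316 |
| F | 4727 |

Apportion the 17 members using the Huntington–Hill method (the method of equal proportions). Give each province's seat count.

With divisor 812: modified quotas B 5.633, E 5.315, F 5.821.
Geometric-mean thresholds: B √(5·6)=5.477, E √(5·6)=5.477, F √(5·6)=5.477.
Each quota rounded against its threshold gives B 6, E 5, F 6 (total 17).

B: 6, E: 5, F: 6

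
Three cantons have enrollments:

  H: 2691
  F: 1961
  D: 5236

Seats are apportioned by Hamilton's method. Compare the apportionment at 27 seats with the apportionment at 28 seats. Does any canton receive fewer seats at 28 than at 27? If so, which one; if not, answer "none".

F

At 27 seats: H 7, F 6, D 14.
At 28 seats: H 8, F 5, D 15.
F drops from 6 to 5.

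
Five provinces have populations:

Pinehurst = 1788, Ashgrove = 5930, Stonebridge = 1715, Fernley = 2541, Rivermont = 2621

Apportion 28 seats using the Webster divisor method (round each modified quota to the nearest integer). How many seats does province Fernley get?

Standard divisor 14595/28 ≈ 521.25; standard quotas: Pinehurst 3.430, Ashgrove 11.376, Stonebridge 3.290, Fernley 4.875, Rivermont 5.028.
Rounding to the nearest integer gives 3, 11, 3, 5, 5 = 27 seats, so the divisor must be adjusted.
With modified divisor 514.21: modified quotas Pinehurst 3.477, Ashgrove 11.532, Stonebridge 3.335, Fernley 4.942, Rivermont 5.097.
Rounding to the nearest integer: Pinehurst 3, Ashgrove 12, Stonebridge 3, Fernley 5, Rivermont 5 (total 28).
Fernley receives 5.

5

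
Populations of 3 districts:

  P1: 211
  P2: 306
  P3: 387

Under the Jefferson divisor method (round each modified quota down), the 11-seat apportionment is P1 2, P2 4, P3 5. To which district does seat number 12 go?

P1

Priority for the next seat is population ÷ (current seats + 1).
Priorities: P1 70.333, P2 61.200, P3 64.500.
Highest priority: P1.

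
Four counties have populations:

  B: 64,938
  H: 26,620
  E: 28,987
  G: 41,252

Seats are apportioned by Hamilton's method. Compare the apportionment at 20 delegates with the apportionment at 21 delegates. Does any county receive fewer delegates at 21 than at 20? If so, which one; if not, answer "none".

none

At 20 seats: B 8, H 3, E 4, G 5.
At 21 seats: B 8, H 4, E 4, G 5.
No county's allocation decreased.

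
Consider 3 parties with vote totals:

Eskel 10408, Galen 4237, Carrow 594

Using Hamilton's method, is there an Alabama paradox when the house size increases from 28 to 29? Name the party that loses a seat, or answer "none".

At 28 seats: Eskel 19, Galen 8, Carrow 1.
At 29 seats: Eskel 20, Galen 8, Carrow 1.
No party's allocation decreased.

none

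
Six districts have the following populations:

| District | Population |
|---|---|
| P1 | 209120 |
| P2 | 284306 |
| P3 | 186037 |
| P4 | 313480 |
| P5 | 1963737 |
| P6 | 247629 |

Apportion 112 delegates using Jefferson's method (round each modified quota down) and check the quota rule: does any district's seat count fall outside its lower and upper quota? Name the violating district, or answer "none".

P5

Standard quotas: P1 7.309, P2 9.937, P3 6.503, P4 10.957, P5 68.638, P6 8.655.
Jefferson allocation: P1 7, P2 10, P3 6, P4 11, P5 70, P6 8.
P5 has quota 68.638 (lower 68, upper 69) but receives 70 — outside the quota interval.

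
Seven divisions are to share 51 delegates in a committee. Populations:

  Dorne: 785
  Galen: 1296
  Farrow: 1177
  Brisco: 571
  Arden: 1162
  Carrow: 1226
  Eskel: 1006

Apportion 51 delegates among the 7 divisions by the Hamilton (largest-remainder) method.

The standard divisor is 7223/51 ≈ 141.627.
Standard quotas: Dorne 5.543, Galen 9.151, Farrow 8.311, Brisco 4.032, Arden 8.205, Carrow 8.657, Eskel 7.103.
Lower quotas: Dorne 5, Galen 9, Farrow 8, Brisco 4, Arden 8, Carrow 8, Eskel 7 (sum 49, leaving 2 seats).
Remainders in descending order: Carrow 0.657, Dorne 0.543, Farrow 0.311, Arden 0.205, Galen 0.151, Eskel 0.103, Brisco 0.032.
Largest remainders: Carrow, Dorne receive the extra seats.

Dorne: 6; Galen: 9; Farrow: 8; Brisco: 4; Arden: 8; Carrow: 9; Eskel: 7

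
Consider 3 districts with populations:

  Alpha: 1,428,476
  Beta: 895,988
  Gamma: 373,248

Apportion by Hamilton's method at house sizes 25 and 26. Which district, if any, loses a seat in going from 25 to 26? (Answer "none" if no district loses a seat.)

At 25 seats: Alpha 13, Beta 8, Gamma 4.
At 26 seats: Alpha 14, Beta 9, Gamma 3.
Gamma drops from 4 to 3.

Gamma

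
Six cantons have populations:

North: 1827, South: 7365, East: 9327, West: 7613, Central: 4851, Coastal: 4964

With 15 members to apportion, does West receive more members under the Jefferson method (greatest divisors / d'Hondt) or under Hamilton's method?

Jefferson

Jefferson: North 0, South 3, East 4, West 4, Central 2, Coastal 2.
Hamilton: North 1, South 3, East 4, West 3, Central 2, Coastal 2.
West gets 4 under Jefferson and 3 under Hamilton.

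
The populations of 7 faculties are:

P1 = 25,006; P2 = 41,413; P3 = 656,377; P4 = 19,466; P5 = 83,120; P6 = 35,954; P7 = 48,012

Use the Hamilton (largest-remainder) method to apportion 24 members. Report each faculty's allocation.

P1: 1; P2: 1; P3: 17; P4: 1; P5: 2; P6: 1; P7: 1

Standard divisor: 909348 ÷ 24 ≈ 37889.5.
Standard quotas: P1 0.6600, P2 1.0930, P3 17.3235, P4 0.5138, P5 2.1937, P6 0.9489, P7 1.2672.
Lower quotas: P1 0, P2 1, P3 17, P4 0, P5 2, P6 0, P7 1 (sum 21, leaving 3 seats).
Remainders in descending order: P6 0.9489, P1 0.6600, P4 0.5138, P3 0.3235, P7 0.2672, P5 0.1937, P2 0.0930.
Largest remainders: P6, P1, P4 receive the extra seats.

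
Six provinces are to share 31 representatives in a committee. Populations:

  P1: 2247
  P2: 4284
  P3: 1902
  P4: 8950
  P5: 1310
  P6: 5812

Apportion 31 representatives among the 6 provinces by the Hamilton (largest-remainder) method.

P1 3; P2 6; P3 2; P4 11; P5 2; P6 7

Standard divisor: 24505 ÷ 31 ≈ 790.484.
Standard quotas: P1 2.8426, P2 5.4195, P3 2.4061, P4 11.3222, P5 1.6572, P6 7.3525.
Lower quotas: P1 2, P2 5, P3 2, P4 11, P5 1, P6 7 (sum 28, leaving 3 seats).
Remainders in descending order: P1 0.8426, P5 0.6572, P2 0.4195, P3 0.4061, P6 0.3525, P4 0.3222.
Largest remainders: P1, P5, P2 receive the extra seats.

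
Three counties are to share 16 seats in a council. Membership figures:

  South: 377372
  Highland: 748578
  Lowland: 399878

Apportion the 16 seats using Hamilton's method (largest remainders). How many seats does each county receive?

South: 4, Highland: 8, Lowland: 4

Total 1525828; standard divisor 1525828/16 ≈ 95364.25.
Standard quotas: South 3.9572, Highland 7.8497, Lowland 4.1932.
Lower quotas: South 3, Highland 7, Lowland 4 (sum 14, leaving 2 seats).
Remainders in descending order: South 0.9572, Highland 0.8497, Lowland 0.1932.
The surplus seats go to South, Highland.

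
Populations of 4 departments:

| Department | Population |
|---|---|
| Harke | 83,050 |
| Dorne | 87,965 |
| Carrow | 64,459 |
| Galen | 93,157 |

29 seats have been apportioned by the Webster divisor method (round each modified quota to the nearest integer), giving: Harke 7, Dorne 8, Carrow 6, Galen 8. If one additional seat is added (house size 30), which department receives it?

Priority for the next seat is population ÷ (current seats + 0.5).
Priorities: Harke 11073.333, Dorne 10348.824, Carrow 9916.769, Galen 10959.647.
Highest priority: Harke.

Harke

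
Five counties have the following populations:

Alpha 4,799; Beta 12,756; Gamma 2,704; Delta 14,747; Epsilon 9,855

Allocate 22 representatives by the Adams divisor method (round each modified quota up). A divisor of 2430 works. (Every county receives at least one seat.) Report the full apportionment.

With modified divisor 2430: modified quotas Alpha 1.975, Beta 5.249, Gamma 1.113, Delta 6.069, Epsilon 4.056.
Rounding up: Alpha 2, Beta 6, Gamma 2, Delta 7, Epsilon 5 (total 22).

Alpha 2; Beta 6; Gamma 2; Delta 7; Epsilon 5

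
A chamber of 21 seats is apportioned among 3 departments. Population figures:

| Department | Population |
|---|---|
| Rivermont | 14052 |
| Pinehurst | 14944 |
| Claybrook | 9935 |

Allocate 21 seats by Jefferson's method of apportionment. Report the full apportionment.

Rivermont 8, Pinehurst 8, Claybrook 5

Standard divisor 38931/21 ≈ 1853.857; standard quotas: Rivermont 7.580, Pinehurst 8.061, Claybrook 5.359.
Rounding down gives 7, 8, 5 = 20 seats, so the divisor must be adjusted.
With modified divisor 1700: modified quotas Rivermont 8.266, Pinehurst 8.791, Claybrook 5.844.
Rounding down: Rivermont 8, Pinehurst 8, Claybrook 5 (total 21).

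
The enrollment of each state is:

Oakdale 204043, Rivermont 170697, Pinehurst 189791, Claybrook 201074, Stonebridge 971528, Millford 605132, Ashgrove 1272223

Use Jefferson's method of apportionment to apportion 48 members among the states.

Standard divisor 3614488/48 ≈ 75301.833; standard quotas: Oakdale 2.710, Rivermont 2.267, Pinehurst 2.520, Claybrook 2.670, Stonebridge 12.902, Millford 8.036, Ashgrove 16.895.
Rounding down gives 2, 2, 2, 2, 12, 8, 16 = 44 seats, so the divisor must be adjusted.
With modified divisor 68700: modified quotas Oakdale 2.970, Rivermont 2.485, Pinehurst 2.763, Claybrook 2.927, Stonebridge 14.142, Millford 8.808, Ashgrove 18.519.
Rounding down: Oakdale 2, Rivermont 2, Pinehurst 2, Claybrook 2, Stonebridge 14, Millford 8, Ashgrove 18 (total 48).

Oakdale=2, Rivermont=2, Pinehurst=2, Claybrook=2, Stonebridge=14, Millford=8, Ashgrove=18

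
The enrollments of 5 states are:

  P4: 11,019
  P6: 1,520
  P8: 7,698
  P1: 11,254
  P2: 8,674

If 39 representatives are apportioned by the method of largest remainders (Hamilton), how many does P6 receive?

The standard divisor is 40165/39 ≈ 1029.872.
Standard quotas: P4 10.6994, P6 1.4759, P8 7.4747, P1 10.9276, P2 8.4224.
Lower quotas: P4 10, P6 1, P8 7, P1 10, P2 8 (sum 36, leaving 3 seats).
Remainders in descending order: P1 0.9276, P4 0.6994, P6 0.4759, P8 0.4747, P2 0.4224.
Largest remainders: P1, P4, P6 receive the extra seats.
P6 receives 2.

2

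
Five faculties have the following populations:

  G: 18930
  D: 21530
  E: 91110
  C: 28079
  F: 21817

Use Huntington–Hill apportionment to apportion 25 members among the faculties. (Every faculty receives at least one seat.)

G 3, D 3, E 12, C 4, F 3

With divisor 7511: modified quotas G 2.520, D 2.866, E 12.130, C 3.738, F 2.905.
Geometric-mean thresholds: G √(2·3)=2.449, D √(2·3)=2.449, E √(12·13)=12.490, C √(3·4)=3.464, F √(2·3)=2.449.
Each quota rounded against its threshold gives G 3, D 3, E 12, C 4, F 3 (total 25).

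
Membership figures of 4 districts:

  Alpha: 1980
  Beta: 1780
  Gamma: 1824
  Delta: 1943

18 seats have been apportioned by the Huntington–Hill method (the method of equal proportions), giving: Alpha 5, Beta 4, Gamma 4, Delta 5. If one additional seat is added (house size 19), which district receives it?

Gamma

Priority for the next seat is population ÷ (√(s·(s+1))).
Priorities: Alpha 361.497, Beta 398.020, Gamma 407.859, Delta 354.742.
Highest priority: Gamma.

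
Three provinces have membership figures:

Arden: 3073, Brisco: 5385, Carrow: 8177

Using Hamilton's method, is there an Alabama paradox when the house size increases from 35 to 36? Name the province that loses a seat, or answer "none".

Arden

At 35 seats: Arden 7, Brisco 11, Carrow 17.
At 36 seats: Arden 6, Brisco 12, Carrow 18.
Arden drops from 7 to 6.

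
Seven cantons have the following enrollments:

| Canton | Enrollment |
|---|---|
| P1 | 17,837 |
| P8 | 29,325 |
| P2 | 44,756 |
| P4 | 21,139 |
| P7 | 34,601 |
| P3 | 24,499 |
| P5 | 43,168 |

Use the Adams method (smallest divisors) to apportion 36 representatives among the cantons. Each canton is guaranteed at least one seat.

P1=3, P8=5, P2=7, P4=4, P7=6, P3=4, P5=7

Standard divisor 215325/36 ≈ 5981.25; standard quotas: P1 2.982, P8 4.903, P2 7.483, P4 3.534, P7 5.785, P3 4.096, P5 7.217.
Rounding up gives 3, 5, 8, 4, 6, 5, 8 = 39 seats, so the divisor must be adjusted.
With modified divisor 6700: modified quotas P1 2.662, P8 4.377, P2 6.680, P4 3.155, P7 5.164, P3 3.657, P5 6.443.
Rounding up: P1 3, P8 5, P2 7, P4 4, P7 6, P3 4, P5 7 (total 36).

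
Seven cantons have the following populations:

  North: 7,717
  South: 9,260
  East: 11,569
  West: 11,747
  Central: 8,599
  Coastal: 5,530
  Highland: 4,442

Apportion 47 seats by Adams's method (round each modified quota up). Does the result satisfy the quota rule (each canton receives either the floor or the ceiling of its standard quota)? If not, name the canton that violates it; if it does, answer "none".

none

Standard quotas: North 6.162, South 7.394, East 9.237, West 9.379, Central 6.866, Coastal 4.415, Highland 3.547.
Adams allocation: North 6, South 7, East 9, West 9, Central 7, Coastal 5, Highland 4.
Every allocation lies between the lower and upper quota.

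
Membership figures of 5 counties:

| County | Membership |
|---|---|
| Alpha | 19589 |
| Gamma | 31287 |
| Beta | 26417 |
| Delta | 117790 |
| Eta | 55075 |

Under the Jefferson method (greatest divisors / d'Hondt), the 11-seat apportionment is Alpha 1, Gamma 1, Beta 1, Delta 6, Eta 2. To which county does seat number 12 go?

Priority for the next seat is population ÷ (current seats + 1).
Priorities: Alpha 9794.500, Gamma 15643.500, Beta 13208.500, Delta 16827.143, Eta 18358.333.
Highest priority: Eta.

Eta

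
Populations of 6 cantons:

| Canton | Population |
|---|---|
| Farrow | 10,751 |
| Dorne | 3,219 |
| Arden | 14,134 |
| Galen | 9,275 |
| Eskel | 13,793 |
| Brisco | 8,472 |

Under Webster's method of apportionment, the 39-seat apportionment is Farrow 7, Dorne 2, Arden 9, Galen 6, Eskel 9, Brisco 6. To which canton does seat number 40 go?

Priority for the next seat is population ÷ (current seats + 0.5).
Priorities: Farrow 1433.467, Dorne 1287.600, Arden 1487.789, Galen 1426.923, Eskel 1451.895, Brisco 1303.385.
Highest priority: Arden.

Arden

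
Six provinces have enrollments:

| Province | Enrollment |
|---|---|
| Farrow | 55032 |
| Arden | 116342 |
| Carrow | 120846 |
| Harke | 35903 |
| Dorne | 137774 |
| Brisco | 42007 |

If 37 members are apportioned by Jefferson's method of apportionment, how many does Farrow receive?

Standard divisor 507904/37 ≈ 13727.135; standard quotas: Farrow 4.009, Arden 8.475, Carrow 8.803, Harke 2.615, Dorne 10.037, Brisco 3.060.
Rounding down gives 4, 8, 8, 2, 10, 3 = 35 seats, so the divisor must be adjusted.
With modified divisor 12700: modified quotas Farrow 4.333, Arden 9.161, Carrow 9.515, Harke 2.827, Dorne 10.848, Brisco 3.308.
Rounding down: Farrow 4, Arden 9, Carrow 9, Harke 2, Dorne 10, Brisco 3 (total 37).
Farrow receives 4.

4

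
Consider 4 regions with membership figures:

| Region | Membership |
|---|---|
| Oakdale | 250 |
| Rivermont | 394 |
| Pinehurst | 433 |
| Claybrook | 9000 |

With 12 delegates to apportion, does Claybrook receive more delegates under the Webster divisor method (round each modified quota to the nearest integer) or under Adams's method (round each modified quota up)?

Webster: Oakdale 0, Rivermont 0, Pinehurst 1, Claybrook 11.
Adams: Oakdale 1, Rivermont 1, Pinehurst 1, Claybrook 9.
Claybrook gets 11 under Webster and 9 under Adams.

Webster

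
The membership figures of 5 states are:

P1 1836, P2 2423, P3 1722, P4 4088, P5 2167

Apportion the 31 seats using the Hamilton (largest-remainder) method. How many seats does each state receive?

P1 5; P2 6; P3 4; P4 10; P5 6

Standard divisor: 12236 ÷ 31 ≈ 394.71.
Standard quotas: P1 4.652, P2 6.139, P3 4.363, P4 10.357, P5 5.490.
Lower quotas: P1 4, P2 6, P3 4, P4 10, P5 5 (sum 29, leaving 2 seats).
Remainders in descending order: P1 0.652, P5 0.490, P3 0.363, P4 0.357, P2 0.139.
The surplus seats go to P1, P5.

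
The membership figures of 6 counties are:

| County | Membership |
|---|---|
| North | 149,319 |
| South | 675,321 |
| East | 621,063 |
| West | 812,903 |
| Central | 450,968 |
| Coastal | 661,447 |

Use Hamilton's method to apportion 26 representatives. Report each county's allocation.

Total 3371021; standard divisor 3371021/26 ≈ 129654.654.
Standard quotas: North 1.1517, South 5.2086, East 4.7901, West 6.2698, Central 3.4782, Coastal 5.1016.
Lower quotas: North 1, South 5, East 4, West 6, Central 3, Coastal 5 (sum 24, leaving 2 seats).
Remainders in descending order: East 0.7901, Central 0.4782, West 0.2698, South 0.2086, North 0.1517, Coastal 0.1016.
Largest remainders: East, Central receive the extra seats.

North 1, South 5, East 5, West 6, Central 4, Coastal 5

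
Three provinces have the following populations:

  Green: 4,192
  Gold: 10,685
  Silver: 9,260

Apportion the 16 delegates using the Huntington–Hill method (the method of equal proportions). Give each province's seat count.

With divisor 1539: modified quotas Green 2.724, Gold 6.943, Silver 6.017.
Geometric-mean thresholds: Green √(2·3)=2.449, Gold √(6·7)=6.481, Silver √(6·7)=6.481.
Each quota rounded against its threshold gives Green 3, Gold 7, Silver 6 (total 16).

Green 3; Gold 7; Silver 6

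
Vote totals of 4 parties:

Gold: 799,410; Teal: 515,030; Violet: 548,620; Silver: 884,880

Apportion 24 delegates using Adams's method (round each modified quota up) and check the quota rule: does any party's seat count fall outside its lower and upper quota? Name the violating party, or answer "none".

none

Standard quotas: Gold 6.982, Teal 4.498, Violet 4.792, Silver 7.728.
Adams allocation: Gold 7, Teal 5, Violet 5, Silver 7.
Every allocation lies between the lower and upper quota.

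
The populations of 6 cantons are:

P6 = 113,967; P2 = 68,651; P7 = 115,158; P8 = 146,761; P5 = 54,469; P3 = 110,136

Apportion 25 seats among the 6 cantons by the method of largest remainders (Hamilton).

Standard divisor: 609142 ÷ 25 ≈ 24365.68.
Standard quotas: P6 4.6774, P2 2.8175, P7 4.7262, P8 6.0233, P5 2.2355, P3 4.5201.
Lower quotas: P6 4, P2 2, P7 4, P8 6, P5 2, P3 4 (sum 22, leaving 3 seats).
Remainders in descending order: P2 0.8175, P7 0.7262, P6 0.6774, P3 0.5201, P5 0.2355, P8 0.0233.
The surplus seats go to P2, P7, P6.

P6=5; P2=3; P7=5; P8=6; P5=2; P3=4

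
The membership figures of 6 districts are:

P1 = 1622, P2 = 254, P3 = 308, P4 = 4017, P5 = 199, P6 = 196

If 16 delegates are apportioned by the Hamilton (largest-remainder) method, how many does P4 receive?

Standard divisor: 6596 ÷ 16 ≈ 412.25.
Standard quotas: P1 3.935, P2 0.616, P3 0.747, P4 9.744, P5 0.483, P6 0.475.
Lower quotas: P1 3, P2 0, P3 0, P4 9, P5 0, P6 0 (sum 12, leaving 4 seats).
Remainders in descending order: P1 0.935, P3 0.747, P4 0.744, P2 0.616, P5 0.483, P6 0.475.
Largest remainders: P1, P3, P4, P2 receive the extra seats.
P4 receives 10.

10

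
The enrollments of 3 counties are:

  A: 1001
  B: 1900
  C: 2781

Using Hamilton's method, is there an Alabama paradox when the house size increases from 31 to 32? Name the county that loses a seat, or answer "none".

A

At 31 seats: A 6, B 10, C 15.
At 32 seats: A 5, B 11, C 16.
A drops from 6 to 5.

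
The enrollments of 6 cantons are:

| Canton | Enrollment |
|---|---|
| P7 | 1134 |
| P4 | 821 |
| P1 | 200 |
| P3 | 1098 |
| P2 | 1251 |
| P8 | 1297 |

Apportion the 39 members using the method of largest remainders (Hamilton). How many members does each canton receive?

P7 8, P4 6, P1 1, P3 7, P2 8, P8 9

Standard divisor: 5801 ÷ 39 ≈ 148.744.
Standard quotas: P7 7.624, P4 5.520, P1 1.345, P3 7.382, P2 8.410, P8 8.720.
Lower quotas: P7 7, P4 5, P1 1, P3 7, P2 8, P8 8 (sum 36, leaving 3 seats).
Remainders in descending order: P8 0.720, P7 0.624, P4 0.520, P2 0.410, P3 0.382, P1 0.345.
The surplus seats go to P8, P7, P4.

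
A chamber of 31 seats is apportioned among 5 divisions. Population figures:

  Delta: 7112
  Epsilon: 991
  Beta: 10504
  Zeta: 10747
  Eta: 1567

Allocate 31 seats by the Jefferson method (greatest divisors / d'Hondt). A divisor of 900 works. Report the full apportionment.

Delta 7; Epsilon 1; Beta 11; Zeta 11; Eta 1

With modified divisor 900: modified quotas Delta 7.902, Epsilon 1.101, Beta 11.671, Zeta 11.941, Eta 1.741.
Rounding down: Delta 7, Epsilon 1, Beta 11, Zeta 11, Eta 1 (total 31).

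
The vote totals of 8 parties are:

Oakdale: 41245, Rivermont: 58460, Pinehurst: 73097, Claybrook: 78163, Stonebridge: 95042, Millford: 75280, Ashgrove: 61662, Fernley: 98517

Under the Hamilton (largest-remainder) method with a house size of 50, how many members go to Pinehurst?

Total 581466; standard divisor 581466/50 ≈ 11629.32.
Standard quotas: Oakdale 3.5466, Rivermont 5.0269, Pinehurst 6.2856, Claybrook 6.7212, Stonebridge 8.1726, Millford 6.4733, Ashgrove 5.3023, Fernley 8.4714.
Lower quotas: Oakdale 3, Rivermont 5, Pinehurst 6, Claybrook 6, Stonebridge 8, Millford 6, Ashgrove 5, Fernley 8 (sum 47, leaving 3 seats).
Remainders in descending order: Claybrook 0.7212, Oakdale 0.5466, Millford 0.4733, Fernley 0.4714, Ashgrove 0.3023, Pinehurst 0.2856, Stonebridge 0.1726, Rivermont 0.0269.
Largest remainders: Claybrook, Oakdale, Millford receive the extra seats.
Pinehurst receives 6.

6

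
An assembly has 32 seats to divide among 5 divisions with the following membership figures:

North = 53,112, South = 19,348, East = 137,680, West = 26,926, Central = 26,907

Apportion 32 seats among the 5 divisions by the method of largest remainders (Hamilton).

Standard divisor: 263973 ÷ 32 ≈ 8249.156.
Standard quotas: North 6.4385, South 2.3455, East 16.6902, West 3.2641, Central 3.2618.
Lower quotas: North 6, South 2, East 16, West 3, Central 3 (sum 30, leaving 2 seats).
Remainders in descending order: East 0.6902, North 0.4385, South 0.3455, West 0.2641, Central 0.2618.
Largest remainders: East, North receive the extra seats.

North 7, South 2, East 17, West 3, Central 3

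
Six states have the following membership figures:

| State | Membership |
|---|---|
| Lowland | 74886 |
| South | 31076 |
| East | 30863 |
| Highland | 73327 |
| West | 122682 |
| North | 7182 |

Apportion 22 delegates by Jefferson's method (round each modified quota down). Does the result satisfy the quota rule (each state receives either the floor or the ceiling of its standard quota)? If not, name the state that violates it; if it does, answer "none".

Standard quotas: Lowland 4.845, South 2.011, East 1.997, Highland 4.744, West 7.938, North 0.465.
Jefferson allocation: Lowland 5, South 2, East 2, Highland 5, West 8, North 0.
Every allocation lies between the lower and upper quota.

none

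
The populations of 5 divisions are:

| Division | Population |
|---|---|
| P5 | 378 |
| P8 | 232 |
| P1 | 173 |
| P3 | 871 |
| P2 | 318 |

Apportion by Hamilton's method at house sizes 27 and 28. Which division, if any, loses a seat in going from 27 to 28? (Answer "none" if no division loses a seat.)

At 27 seats: P5 5, P8 3, P1 3, P3 12, P2 4.
At 28 seats: P5 5, P8 3, P1 3, P3 12, P2 5.
No division's allocation decreased.

none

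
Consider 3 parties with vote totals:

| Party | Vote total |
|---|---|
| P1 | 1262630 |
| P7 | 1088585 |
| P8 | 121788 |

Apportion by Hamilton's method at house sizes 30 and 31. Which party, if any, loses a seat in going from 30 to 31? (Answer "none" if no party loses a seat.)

P8

At 30 seats: P1 15, P7 13, P8 2.
At 31 seats: P1 16, P7 14, P8 1.
P8 drops from 2 to 1.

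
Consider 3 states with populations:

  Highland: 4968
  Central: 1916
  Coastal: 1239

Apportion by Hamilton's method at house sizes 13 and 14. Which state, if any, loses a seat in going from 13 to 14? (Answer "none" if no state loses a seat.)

none

At 13 seats: Highland 8, Central 3, Coastal 2.
At 14 seats: Highland 9, Central 3, Coastal 2.
No state's allocation decreased.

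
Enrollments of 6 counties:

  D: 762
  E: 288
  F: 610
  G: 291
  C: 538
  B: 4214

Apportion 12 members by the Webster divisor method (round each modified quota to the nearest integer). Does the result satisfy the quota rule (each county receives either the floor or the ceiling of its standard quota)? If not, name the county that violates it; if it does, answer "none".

Standard quotas: D 1.364, E 0.516, F 1.092, G 0.521, C 0.963, B 7.544.
Webster allocation: D 1, E 1, F 1, G 1, C 1, B 7.
Every allocation lies between the lower and upper quota.

none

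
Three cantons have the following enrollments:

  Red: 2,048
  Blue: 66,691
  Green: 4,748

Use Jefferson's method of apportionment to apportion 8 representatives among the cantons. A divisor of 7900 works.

With modified divisor 7900: modified quotas Red 0.259, Blue 8.442, Green 0.601.
Rounding down: Red 0, Blue 8, Green 0 (total 8).

Red 0; Blue 8; Green 0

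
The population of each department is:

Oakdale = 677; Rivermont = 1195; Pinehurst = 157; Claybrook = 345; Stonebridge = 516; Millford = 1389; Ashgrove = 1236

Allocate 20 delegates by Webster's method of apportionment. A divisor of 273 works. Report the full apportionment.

Oakdale: 2; Rivermont: 4; Pinehurst: 1; Claybrook: 1; Stonebridge: 2; Millford: 5; Ashgrove: 5

With modified divisor 273: modified quotas Oakdale 2.480, Rivermont 4.377, Pinehurst 0.575, Claybrook 1.264, Stonebridge 1.890, Millford 5.088, Ashgrove 4.527.
Rounding to the nearest integer: Oakdale 2, Rivermont 4, Pinehurst 1, Claybrook 1, Stonebridge 2, Millford 5, Ashgrove 5 (total 20).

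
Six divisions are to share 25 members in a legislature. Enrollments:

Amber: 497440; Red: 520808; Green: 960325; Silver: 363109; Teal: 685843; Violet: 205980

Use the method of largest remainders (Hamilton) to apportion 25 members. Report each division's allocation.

Amber 4, Red 4, Green 7, Silver 3, Teal 5, Violet 2

Standard divisor: 3233505 ÷ 25 ≈ 129340.2.
Standard quotas: Amber 3.8460, Red 4.0267, Green 7.4248, Silver 2.8074, Teal 5.3026, Violet 1.5925.
Lower quotas: Amber 3, Red 4, Green 7, Silver 2, Teal 5, Violet 1 (sum 22, leaving 3 seats).
Remainders in descending order: Amber 0.8460, Silver 0.8074, Violet 0.5925, Green 0.4248, Teal 0.3026, Red 0.0267.
The surplus seats go to Amber, Silver, Violet.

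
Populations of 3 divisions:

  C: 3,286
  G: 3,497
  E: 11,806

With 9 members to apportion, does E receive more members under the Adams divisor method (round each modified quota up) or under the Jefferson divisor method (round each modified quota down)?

Adams: C 2, G 2, E 5.
Jefferson: C 1, G 2, E 6.
E gets 5 under Adams and 6 under Jefferson.

Jefferson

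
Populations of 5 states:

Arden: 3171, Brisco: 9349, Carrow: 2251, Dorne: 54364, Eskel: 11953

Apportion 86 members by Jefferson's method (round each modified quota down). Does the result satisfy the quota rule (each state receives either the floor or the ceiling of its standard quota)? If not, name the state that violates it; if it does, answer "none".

Dorne

Standard quotas: Arden 3.363, Brisco 9.915, Carrow 2.387, Dorne 57.657, Eskel 12.677.
Jefferson allocation: Arden 3, Brisco 10, Carrow 2, Dorne 59, Eskel 12.
Dorne has quota 57.657 (lower 57, upper 58) but receives 59 — outside the quota interval.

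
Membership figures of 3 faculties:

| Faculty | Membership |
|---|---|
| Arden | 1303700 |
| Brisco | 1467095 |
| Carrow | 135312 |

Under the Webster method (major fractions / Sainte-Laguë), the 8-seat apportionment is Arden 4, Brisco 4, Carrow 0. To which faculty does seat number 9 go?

Brisco

Priority for the next seat is population ÷ (current seats + 0.5).
Priorities: Arden 289711.111, Brisco 326021.111, Carrow 270624.000.
Highest priority: Brisco.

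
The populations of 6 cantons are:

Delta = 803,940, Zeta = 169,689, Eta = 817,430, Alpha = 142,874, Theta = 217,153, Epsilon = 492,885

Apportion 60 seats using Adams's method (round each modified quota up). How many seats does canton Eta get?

Standard divisor 2643971/60 ≈ 44066.183; standard quotas: Delta 18.244, Zeta 3.851, Eta 18.550, Alpha 3.242, Theta 4.928, Epsilon 11.185.
Rounding up gives 19, 4, 19, 4, 5, 12 = 63 seats, so the divisor must be adjusted.
With modified divisor 46400: modified quotas Delta 17.326, Zeta 3.657, Eta 17.617, Alpha 3.079, Theta 4.680, Epsilon 10.623.
Rounding up: Delta 18, Zeta 4, Eta 18, Alpha 4, Theta 5, Epsilon 11 (total 60).
Eta receives 18.

18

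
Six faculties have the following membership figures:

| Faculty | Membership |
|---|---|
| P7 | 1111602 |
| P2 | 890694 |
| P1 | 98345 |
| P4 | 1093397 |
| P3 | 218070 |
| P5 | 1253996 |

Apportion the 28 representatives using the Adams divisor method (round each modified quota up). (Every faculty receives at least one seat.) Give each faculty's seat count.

P7 7, P2 5, P1 1, P4 6, P3 2, P5 7

Standard divisor 4666104/28 ≈ 166646.571; standard quotas: P7 6.670, P2 5.345, P1 0.590, P4 6.561, P3 1.309, P5 7.525.
Rounding up gives 7, 6, 1, 7, 2, 8 = 31 seats, so the divisor must be adjusted.
With modified divisor 183700: modified quotas P7 6.051, P2 4.849, P1 0.535, P4 5.952, P3 1.187, P5 6.826.
Rounding up: P7 7, P2 5, P1 1, P4 6, P3 2, P5 7 (total 28).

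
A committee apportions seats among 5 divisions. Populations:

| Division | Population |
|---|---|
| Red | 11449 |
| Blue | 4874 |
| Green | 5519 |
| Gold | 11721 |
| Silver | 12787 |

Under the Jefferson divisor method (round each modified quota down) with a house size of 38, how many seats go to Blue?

4

Standard divisor 46350/38 ≈ 1219.737; standard quotas: Red 9.386, Blue 3.996, Green 4.525, Gold 9.609, Silver 10.483.
Rounding down gives 9, 3, 4, 9, 10 = 35 seats, so the divisor must be adjusted.
With modified divisor 1150: modified quotas Red 9.956, Blue 4.238, Green 4.799, Gold 10.192, Silver 11.119.
Rounding down: Red 9, Blue 4, Green 4, Gold 10, Silver 11 (total 38).
Blue receives 4.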